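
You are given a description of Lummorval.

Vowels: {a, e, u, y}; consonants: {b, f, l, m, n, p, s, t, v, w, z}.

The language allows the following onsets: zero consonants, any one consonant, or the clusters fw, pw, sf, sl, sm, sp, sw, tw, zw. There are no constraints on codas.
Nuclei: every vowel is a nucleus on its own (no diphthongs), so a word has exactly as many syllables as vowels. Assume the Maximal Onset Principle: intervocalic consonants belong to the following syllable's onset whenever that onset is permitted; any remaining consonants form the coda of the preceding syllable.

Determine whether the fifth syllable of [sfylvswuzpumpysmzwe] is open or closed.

open

The vowels are y, u, u, y, e — 5 nuclei, so 5 syllables.
σ1/σ2 boundary: /lvsw/ splits as /lv/ + /sw/ (/sw/ is the longest suffix that is a licit onset).
σ2/σ3 boundary: /zp/; trying suffixes from longest down, /p/ is the first permitted one, so coda /z/ | onset /p/.
σ3/σ4 boundary: /mp/ splits as /m/ + /p/ (/p/ is the longest suffix that is a licit onset).
σ4/σ5 boundary: cluster /smzw/ — the longest permitted-onset suffix is /zw/; onset = /zw/, preceding coda = /sm/.
Result: sfylv.swuz.pum.pysm.zwe.
Syllable 5 is /zwe/; it ends in its nucleus with no coda, so it is open.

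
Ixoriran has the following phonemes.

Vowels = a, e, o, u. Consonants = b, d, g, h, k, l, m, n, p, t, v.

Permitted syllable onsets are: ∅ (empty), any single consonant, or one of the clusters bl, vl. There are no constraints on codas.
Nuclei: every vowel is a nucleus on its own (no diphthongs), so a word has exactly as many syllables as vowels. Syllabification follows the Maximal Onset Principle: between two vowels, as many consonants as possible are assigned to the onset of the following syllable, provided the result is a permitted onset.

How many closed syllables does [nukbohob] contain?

Vowels present: u, o, o; each is a nucleus, giving 3 syllables.
V1 /u/ – V2 /o/: /kb/; trying suffixes from longest down, /b/ is the first permitted one, so coda /k/ | onset /b/.
V2 /o/ – V3 /o/: /h/ → onset of the next syllable (single consonants are always licit onsets).
So the parse is nuk.bo.hob.
Classifying each syllable: /nuk/ (closed), /bo/ (open), /hob/ (closed).
Closed syllables: 2.

2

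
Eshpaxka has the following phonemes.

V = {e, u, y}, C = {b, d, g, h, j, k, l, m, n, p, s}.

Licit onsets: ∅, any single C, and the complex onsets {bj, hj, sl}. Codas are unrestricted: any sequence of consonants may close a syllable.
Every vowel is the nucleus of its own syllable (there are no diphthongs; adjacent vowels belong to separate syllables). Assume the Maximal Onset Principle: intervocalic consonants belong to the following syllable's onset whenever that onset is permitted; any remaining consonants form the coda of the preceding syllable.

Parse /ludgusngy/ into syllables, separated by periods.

lud.gusn.gy

Nuclei (vowels): u, u, y → 3 syllables.
V1 /u/ – V2 /u/: cluster /dg/ — the longest permitted-onset suffix is /g/; onset = /g/, preceding coda = /d/.
V2 /u/ – V3 /y/: /sng/ — longest licit onset from the right is /g/, leaving /sn/ as coda.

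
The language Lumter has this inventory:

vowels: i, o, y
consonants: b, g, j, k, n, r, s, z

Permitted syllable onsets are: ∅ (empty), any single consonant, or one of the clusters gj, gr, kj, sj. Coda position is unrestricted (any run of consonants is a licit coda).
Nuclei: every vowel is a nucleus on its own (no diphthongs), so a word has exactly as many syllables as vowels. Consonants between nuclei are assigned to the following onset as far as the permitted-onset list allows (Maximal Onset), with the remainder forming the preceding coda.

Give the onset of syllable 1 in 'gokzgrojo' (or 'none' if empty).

g

Nuclei (vowels): o, o, o → 3 syllables.
σ1/σ2 boundary: cluster /kzgr/ — the longest permitted-onset suffix is /gr/; onset = /gr/, preceding coda = /kz/.
σ2/σ3 boundary: /j/ → onset of the next syllable (single consonants are always licit onsets).
So the parse is gokz.gro.jo.
Syllable 1 is /gokz/: onset /g/, nucleus /o/, coda /kz/.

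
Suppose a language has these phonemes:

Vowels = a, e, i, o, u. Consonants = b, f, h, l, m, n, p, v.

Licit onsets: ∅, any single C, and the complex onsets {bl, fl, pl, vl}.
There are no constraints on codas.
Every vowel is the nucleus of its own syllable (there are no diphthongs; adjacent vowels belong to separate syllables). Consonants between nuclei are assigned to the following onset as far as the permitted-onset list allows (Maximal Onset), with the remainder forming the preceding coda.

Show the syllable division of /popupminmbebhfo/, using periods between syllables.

po.pup.minm.bebh.fo

The vowels are o, u, i, e, o — 5 nuclei, so 5 syllables.
Between /o/ (V1) and /u/ (V2): just /p/ — single C goes to the following onset.
Between /u/ (V2) and /i/ (V3): cluster /pm/ — the longest permitted-onset suffix is /m/; onset = /m/, preceding coda = /p/.
Between /i/ (V3) and /e/ (V4): cluster /nmb/ — the longest permitted-onset suffix is /b/; onset = /b/, preceding coda = /nm/.
Between /e/ (V4) and /o/ (V5): /bhf/; trying suffixes from longest down, /f/ is the first permitted one, so coda /bh/ | onset /f/.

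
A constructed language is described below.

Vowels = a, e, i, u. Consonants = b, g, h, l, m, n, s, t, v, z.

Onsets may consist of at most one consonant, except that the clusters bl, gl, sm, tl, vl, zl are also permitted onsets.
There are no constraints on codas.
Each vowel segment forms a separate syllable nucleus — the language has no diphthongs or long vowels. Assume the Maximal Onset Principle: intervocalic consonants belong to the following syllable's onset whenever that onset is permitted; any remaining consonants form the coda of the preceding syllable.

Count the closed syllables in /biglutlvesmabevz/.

Nuclei (vowels): i, u, e, a, e → 5 syllables.
/i…u/ gap (V1→V2): cluster /gl/ — /gl/ is itself a permitted onset, so the whole cluster goes right; preceding coda = ∅.
/u…e/ gap (V2→V3): /tlv/ splits as /tl/ + /v/ (/v/ is the longest suffix that is a licit onset).
/e…a/ gap (V3→V4): cluster /sm/ — /sm/ is itself a permitted onset, so the whole cluster goes right; preceding coda = ∅.
/a…e/ gap (V4→V5): just /b/ — single C goes to the following onset.
Result: bi.glutl.ve.sma.bevz.
Classifying each syllable: /bi/ (open), /glutl/ (closed), /ve/ (open), /sma/ (open), /bevz/ (closed).
Closed syllables: 2.

2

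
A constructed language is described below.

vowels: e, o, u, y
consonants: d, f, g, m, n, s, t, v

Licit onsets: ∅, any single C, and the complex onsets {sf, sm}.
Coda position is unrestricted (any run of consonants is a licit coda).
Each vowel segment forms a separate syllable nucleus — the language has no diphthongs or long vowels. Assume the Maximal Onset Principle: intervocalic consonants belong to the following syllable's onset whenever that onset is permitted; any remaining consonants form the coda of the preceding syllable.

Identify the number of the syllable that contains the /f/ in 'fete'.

The vowels are e, e — 2 nuclei, so 2 syllables.
Between /e/ (V1) and /e/ (V2): /t/ → onset of the next syllable (single consonants are always licit onsets).
Putting it together: fe.te.
The /f/ is in the onset of syllable 1 (/fe/).

1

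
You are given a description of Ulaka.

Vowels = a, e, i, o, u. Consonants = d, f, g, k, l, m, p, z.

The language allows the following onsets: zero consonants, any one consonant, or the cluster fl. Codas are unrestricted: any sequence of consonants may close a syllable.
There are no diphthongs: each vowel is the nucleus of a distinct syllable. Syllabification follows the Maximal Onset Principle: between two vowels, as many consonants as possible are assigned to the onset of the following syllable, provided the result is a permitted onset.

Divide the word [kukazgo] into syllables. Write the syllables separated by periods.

Vowels present: u, a, o; each is a nucleus, giving 3 syllables.
V1 /u/ – V2 /a/: just /k/ — single C goes to the following onset.
V2 /a/ – V3 /o/: /zg/ — longest licit onset from the right is /g/, leaving /z/ as coda.

ku.kaz.go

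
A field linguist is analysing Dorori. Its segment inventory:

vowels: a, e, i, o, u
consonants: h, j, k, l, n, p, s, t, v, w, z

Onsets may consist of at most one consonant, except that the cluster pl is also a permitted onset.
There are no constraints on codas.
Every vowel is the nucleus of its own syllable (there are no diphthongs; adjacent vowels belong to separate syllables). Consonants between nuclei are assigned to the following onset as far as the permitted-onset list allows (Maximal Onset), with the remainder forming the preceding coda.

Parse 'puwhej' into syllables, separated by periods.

The vowels are u, e — 2 nuclei, so 2 syllables.
Between /u/ (V1) and /e/ (V2): /wh/ splits as /w/ + /h/ (/h/ is the longest suffix that is a licit onset).

puw.hej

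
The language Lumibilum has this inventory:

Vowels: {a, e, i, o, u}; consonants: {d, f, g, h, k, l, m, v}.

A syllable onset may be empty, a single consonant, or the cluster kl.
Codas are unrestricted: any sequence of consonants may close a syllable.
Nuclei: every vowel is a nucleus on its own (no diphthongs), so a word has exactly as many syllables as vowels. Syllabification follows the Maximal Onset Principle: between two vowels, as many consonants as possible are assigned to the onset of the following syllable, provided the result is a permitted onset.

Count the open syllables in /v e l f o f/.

0

Nuclei (vowels): e, o → 2 syllables.
σ1/σ2 boundary: /lf/ splits as /l/ + /f/ (/f/ is the longest suffix that is a licit onset).
So the parse is vel.fof.
Classifying each syllable: /vel/ (closed), /fof/ (closed).
Open syllables: 0.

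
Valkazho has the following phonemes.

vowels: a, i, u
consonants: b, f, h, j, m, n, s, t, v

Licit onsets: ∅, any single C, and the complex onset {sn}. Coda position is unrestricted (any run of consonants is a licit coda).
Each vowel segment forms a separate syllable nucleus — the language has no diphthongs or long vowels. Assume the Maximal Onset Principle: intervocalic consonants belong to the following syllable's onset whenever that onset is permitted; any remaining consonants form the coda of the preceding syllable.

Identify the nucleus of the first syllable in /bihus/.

Vowels present: i, u; each is a nucleus, giving 2 syllables.
The first nucleus (vowel 1 from the left) is /i/.

i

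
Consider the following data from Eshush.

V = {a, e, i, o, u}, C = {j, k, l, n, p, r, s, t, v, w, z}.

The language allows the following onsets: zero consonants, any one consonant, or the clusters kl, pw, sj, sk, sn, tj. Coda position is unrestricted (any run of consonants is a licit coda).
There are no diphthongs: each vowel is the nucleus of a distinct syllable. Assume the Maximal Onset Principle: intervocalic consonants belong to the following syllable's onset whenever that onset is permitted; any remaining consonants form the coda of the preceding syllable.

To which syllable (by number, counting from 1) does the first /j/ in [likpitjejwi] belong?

3

Nuclei (vowels): i, i, e, i → 4 syllables.
Between /i/ (V1) and /i/ (V2): cluster /kp/ — the longest permitted-onset suffix is /p/; onset = /p/, preceding coda = /k/.
Between /i/ (V2) and /e/ (V3): cluster /tj/ — /tj/ is itself a permitted onset, so the whole cluster goes right; preceding coda = ∅.
Between /e/ (V3) and /i/ (V4): /jw/ splits as /j/ + /w/ (/w/ is the longest suffix that is a licit onset).
Result: lik.pi.tjej.wi.
The first /j/ is in the onset of syllable 3 (/tjej/).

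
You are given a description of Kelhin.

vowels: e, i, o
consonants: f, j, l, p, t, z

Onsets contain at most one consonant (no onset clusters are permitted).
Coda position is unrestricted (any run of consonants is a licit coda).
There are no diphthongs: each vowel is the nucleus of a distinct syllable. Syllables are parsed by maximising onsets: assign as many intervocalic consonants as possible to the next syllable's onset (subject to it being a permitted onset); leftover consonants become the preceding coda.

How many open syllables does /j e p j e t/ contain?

0

Nuclei (vowels): e, e → 2 syllables.
Between /e/ (V1) and /e/ (V2): cluster /pj/ — the longest permitted-onset suffix is /j/; onset = /j/, preceding coda = /p/.
Result: jep.jet.
Classifying each syllable: /jep/ (closed), /jet/ (closed).
Open syllables: 0.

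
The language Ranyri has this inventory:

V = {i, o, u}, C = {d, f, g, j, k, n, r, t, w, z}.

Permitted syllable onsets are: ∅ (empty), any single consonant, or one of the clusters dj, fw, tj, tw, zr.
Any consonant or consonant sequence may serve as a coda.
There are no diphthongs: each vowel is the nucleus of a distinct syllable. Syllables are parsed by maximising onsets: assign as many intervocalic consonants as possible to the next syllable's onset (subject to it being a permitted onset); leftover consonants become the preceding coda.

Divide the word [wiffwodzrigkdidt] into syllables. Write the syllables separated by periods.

Nuclei (vowels): i, o, i, i → 4 syllables.
Between /i/ (V1) and /o/ (V2): /ffw/ — longest licit onset from the right is /fw/, leaving /f/ as coda.
Between /o/ (V2) and /i/ (V3): /dzr/ splits as /d/ + /zr/ (/zr/ is the longest suffix that is a licit onset).
Between /i/ (V3) and /i/ (V4): /gkd/ splits as /gk/ + /d/ (/d/ is the longest suffix that is a licit onset).

wif.fwod.zrigk.didt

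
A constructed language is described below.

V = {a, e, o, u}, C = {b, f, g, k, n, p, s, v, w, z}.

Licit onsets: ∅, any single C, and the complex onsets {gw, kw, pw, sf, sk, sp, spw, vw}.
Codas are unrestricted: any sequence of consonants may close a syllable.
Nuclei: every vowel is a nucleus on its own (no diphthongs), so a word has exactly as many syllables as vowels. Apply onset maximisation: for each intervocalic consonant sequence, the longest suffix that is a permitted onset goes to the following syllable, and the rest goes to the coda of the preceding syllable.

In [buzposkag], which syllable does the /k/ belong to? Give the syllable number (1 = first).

Vowels present: u, o, a; each is a nucleus, giving 3 syllables.
σ1/σ2 boundary: /zp/ splits as /z/ + /p/ (/p/ is the longest suffix that is a licit onset).
σ2/σ3 boundary: /sk/ is a licit onset in full, so it all attaches to the next syllable.
Putting it together: buz.po.skag.
The /k/ is in the onset of syllable 3 (/skag/).

3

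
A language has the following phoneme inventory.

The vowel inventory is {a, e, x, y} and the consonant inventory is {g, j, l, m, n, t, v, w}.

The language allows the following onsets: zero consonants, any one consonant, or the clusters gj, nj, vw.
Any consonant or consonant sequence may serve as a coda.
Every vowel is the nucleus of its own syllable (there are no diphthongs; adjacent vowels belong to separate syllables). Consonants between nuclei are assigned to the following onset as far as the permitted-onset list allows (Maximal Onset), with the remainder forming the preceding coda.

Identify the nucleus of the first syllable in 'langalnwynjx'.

Nuclei (vowels): a, a, y, x → 4 syllables.
The first nucleus (vowel 1 from the left) is /a/.

a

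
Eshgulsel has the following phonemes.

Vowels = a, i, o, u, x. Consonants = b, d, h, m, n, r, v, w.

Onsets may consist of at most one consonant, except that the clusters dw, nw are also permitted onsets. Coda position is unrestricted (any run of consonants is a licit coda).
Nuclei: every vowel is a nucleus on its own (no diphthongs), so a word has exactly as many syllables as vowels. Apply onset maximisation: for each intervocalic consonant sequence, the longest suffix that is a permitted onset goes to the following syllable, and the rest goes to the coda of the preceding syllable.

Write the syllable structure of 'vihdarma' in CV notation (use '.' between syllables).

Vowels present: i, a, a; each is a nucleus, giving 3 syllables.
Between /i/ (V1) and /a/ (V2): cluster /hd/ — the longest permitted-onset suffix is /d/; onset = /d/, preceding coda = /h/.
Between /a/ (V2) and /a/ (V3): /rm/ splits as /r/ + /m/ (/m/ is the longest suffix that is a licit onset).
Syllabification: vih.dar.ma.
Mapping each syllable to C/V: /vih/ → CVC, /dar/ → CVC, /ma/ → CV.

CVC.CVC.CV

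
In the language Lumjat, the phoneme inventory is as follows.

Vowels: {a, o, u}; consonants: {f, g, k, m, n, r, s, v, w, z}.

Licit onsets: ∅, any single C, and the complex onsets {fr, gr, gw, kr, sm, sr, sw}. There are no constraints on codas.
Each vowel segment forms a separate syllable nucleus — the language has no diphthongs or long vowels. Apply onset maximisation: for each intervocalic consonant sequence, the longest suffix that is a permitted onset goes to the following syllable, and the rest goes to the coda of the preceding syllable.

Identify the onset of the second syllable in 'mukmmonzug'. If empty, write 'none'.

m

The vowels are u, o, u — 3 nuclei, so 3 syllables.
V1 /u/ – V2 /o/: /kmm/ — longest licit onset from the right is /m/, leaving /km/ as coda.
V2 /o/ – V3 /u/: cluster /nz/ — the longest permitted-onset suffix is /z/; onset = /z/, preceding coda = /n/.
So the parse is mukm.mon.zug.
Syllable 2 is /mon/: onset /m/, nucleus /o/, coda /n/.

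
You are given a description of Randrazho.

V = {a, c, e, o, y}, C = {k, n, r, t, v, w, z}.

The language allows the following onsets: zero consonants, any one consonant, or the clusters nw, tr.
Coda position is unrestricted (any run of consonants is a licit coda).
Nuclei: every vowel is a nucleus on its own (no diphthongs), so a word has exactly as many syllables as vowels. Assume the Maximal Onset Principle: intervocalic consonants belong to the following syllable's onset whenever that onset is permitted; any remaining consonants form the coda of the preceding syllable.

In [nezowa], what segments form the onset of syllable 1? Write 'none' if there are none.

n

Vowels present: e, o, a; each is a nucleus, giving 3 syllables.
V1 /e/ – V2 /o/: /z/ → onset of the next syllable (single consonants are always licit onsets).
V2 /o/ – V3 /a/: /w/ is a single consonant, so it becomes the next onset.
So the parse is ne.zo.wa.
Syllable 1 is /ne/: onset /n/, nucleus /e/, coda ∅.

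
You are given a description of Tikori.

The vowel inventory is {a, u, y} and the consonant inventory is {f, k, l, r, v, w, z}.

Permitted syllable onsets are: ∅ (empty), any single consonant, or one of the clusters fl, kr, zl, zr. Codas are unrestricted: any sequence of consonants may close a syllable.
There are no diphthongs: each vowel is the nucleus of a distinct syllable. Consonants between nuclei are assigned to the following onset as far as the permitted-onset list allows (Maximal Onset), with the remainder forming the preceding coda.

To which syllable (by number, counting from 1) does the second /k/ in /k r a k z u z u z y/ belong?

Nuclei (vowels): a, u, u, y → 4 syllables.
σ1/σ2 boundary: cluster /kz/ — the longest permitted-onset suffix is /z/; onset = /z/, preceding coda = /k/.
σ2/σ3 boundary: /z/ is a single consonant, so it becomes the next onset.
σ3/σ4 boundary: just /z/ — single C goes to the following onset.
Putting it together: krak.zu.zu.zy.
The second /k/ is in the coda of syllable 1 (/krak/).

1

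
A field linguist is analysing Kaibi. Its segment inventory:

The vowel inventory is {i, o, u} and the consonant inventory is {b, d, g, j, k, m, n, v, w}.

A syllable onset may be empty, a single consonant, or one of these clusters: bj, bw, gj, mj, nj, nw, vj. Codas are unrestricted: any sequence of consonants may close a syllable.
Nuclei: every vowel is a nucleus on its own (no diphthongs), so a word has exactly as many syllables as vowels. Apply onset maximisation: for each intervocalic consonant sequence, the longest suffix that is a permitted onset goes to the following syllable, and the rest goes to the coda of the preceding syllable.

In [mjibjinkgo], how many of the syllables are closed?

1

Vowels present: i, i, o; each is a nucleus, giving 3 syllables.
/i…i/ gap (V1→V2): /bj/ is a licit onset in full, so it all attaches to the next syllable.
/i…o/ gap (V2→V3): /nkg/ — longest licit onset from the right is /g/, leaving /nk/ as coda.
Syllabification: mji.bjink.go.
Classifying each syllable: /mji/ (open), /bjink/ (closed), /go/ (open).
Closed syllables: 1.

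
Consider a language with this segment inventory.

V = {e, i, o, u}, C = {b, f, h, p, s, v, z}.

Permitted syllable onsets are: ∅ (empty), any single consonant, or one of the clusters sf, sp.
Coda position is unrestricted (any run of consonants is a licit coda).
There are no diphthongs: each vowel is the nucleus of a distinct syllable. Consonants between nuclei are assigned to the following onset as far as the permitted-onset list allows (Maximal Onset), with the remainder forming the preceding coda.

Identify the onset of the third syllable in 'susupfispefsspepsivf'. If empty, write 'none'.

f

The vowels are u, u, i, e, e, i — 6 nuclei, so 6 syllables.
σ1/σ2 boundary: just /s/ — single C goes to the following onset.
σ2/σ3 boundary: /pf/ splits as /p/ + /f/ (/f/ is the longest suffix that is a licit onset).
σ3/σ4 boundary: /sp/ — entire cluster is a permitted onset → onset /sp/, coda ∅.
σ4/σ5 boundary: /fssp/ — longest licit onset from the right is /sp/, leaving /fs/ as coda.
σ5/σ6 boundary: /ps/; trying suffixes from longest down, /s/ is the first permitted one, so coda /p/ | onset /s/.
So the parse is su.sup.fi.spefs.spep.sivf.
Syllable 3 is /fi/: onset /f/, nucleus /i/, coda ∅.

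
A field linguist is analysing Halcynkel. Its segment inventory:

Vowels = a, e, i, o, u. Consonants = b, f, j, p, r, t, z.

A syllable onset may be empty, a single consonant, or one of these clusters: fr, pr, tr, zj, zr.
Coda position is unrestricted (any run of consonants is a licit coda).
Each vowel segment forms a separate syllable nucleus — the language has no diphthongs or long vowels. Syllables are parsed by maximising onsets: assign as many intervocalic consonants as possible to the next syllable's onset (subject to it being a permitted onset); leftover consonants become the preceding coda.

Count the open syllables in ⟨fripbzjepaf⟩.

1

Nuclei (vowels): i, e, a → 3 syllables.
σ1/σ2 boundary: /pbzj/; trying suffixes from longest down, /zj/ is the first permitted one, so coda /pb/ | onset /zj/.
σ2/σ3 boundary: /p/ → onset of the next syllable (single consonants are always licit onsets).
So the parse is fripb.zje.paf.
Classifying each syllable: /fripb/ (closed), /zje/ (open), /paf/ (closed).
Open syllables: 1.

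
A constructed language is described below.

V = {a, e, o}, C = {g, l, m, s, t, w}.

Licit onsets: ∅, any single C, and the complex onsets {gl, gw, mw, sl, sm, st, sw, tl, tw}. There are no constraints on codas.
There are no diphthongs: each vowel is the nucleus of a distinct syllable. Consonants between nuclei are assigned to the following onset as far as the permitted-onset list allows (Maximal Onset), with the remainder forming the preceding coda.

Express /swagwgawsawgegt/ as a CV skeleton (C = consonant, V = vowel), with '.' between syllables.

The vowels are a, a, a, e — 4 nuclei, so 4 syllables.
Between /a/ (V1) and /a/ (V2): cluster /gwg/ — the longest permitted-onset suffix is /g/; onset = /g/, preceding coda = /gw/.
Between /a/ (V2) and /a/ (V3): cluster /ws/ — the longest permitted-onset suffix is /s/; onset = /s/, preceding coda = /w/.
Between /a/ (V3) and /e/ (V4): /wg/ — longest licit onset from the right is /g/, leaving /w/ as coda.
So the parse is swagw.gaw.saw.gegt.
Mapping each syllable to C/V: /swagw/ → CCVCC, /gaw/ → CVC, /saw/ → CVC, /gegt/ → CVCC.

CCVCC.CVC.CVC.CVCC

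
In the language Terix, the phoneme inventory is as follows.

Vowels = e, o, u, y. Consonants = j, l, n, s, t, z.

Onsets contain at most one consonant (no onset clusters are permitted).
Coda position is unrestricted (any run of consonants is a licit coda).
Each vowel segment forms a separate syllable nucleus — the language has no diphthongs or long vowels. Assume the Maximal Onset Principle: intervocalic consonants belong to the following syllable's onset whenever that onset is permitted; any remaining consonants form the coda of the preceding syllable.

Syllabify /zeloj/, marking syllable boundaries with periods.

ze.loj

The vowels are e, o — 2 nuclei, so 2 syllables.
Between /e/ (V1) and /o/ (V2): /l/ → onset of the next syllable (single consonants are always licit onsets).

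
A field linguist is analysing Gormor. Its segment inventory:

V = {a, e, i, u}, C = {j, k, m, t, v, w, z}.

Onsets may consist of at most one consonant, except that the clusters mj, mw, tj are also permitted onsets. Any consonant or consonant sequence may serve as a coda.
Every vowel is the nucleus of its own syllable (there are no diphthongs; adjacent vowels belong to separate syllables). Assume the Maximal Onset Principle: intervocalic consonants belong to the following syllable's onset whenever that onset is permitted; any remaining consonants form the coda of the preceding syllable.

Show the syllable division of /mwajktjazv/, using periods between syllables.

The vowels are a, a — 2 nuclei, so 2 syllables.
V1 /a/ – V2 /a/: /jktj/; trying suffixes from longest down, /tj/ is the first permitted one, so coda /jk/ | onset /tj/.

mwajk.tjazv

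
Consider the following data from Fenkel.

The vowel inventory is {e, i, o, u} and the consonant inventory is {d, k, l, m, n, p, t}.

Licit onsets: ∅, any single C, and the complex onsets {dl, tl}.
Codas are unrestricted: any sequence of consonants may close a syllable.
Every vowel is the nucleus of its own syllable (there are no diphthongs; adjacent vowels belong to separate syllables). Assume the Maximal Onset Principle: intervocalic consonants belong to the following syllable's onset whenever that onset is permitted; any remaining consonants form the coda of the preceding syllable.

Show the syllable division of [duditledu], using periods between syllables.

du.di.tle.du

The vowels are u, i, e, u — 4 nuclei, so 4 syllables.
σ1/σ2 boundary: /d/ is a single consonant, so it becomes the next onset.
σ2/σ3 boundary: /tl/ — entire cluster is a permitted onset → onset /tl/, coda ∅.
σ3/σ4 boundary: /d/ is a single consonant, so it becomes the next onset.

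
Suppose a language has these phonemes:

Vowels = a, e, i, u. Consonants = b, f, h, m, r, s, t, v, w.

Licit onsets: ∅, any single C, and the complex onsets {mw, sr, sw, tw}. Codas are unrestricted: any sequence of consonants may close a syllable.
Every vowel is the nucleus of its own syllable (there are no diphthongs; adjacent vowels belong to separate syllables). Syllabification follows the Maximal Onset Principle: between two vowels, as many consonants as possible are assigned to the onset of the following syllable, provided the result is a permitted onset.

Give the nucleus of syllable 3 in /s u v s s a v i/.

Vowels present: u, a, i; each is a nucleus, giving 3 syllables.
The third nucleus (vowel 3 from the left) is /i/.

i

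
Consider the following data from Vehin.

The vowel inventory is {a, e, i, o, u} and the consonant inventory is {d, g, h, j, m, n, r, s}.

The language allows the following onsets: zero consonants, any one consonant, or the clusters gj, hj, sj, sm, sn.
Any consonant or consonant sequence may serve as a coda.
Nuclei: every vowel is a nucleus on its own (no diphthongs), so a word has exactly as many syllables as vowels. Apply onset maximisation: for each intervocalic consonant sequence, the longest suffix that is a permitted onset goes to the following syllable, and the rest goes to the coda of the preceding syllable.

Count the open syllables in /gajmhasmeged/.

2

Vowels present: a, a, e, e; each is a nucleus, giving 4 syllables.
/a…a/ gap (V1→V2): /jmh/ — longest licit onset from the right is /h/, leaving /jm/ as coda.
/a…e/ gap (V2→V3): cluster /sm/ — /sm/ is itself a permitted onset, so the whole cluster goes right; preceding coda = ∅.
/e…e/ gap (V3→V4): just /g/ — single C goes to the following onset.
Putting it together: gajm.ha.sme.ged.
Classifying each syllable: /gajm/ (closed), /ha/ (open), /sme/ (open), /ged/ (closed).
Open syllables: 2.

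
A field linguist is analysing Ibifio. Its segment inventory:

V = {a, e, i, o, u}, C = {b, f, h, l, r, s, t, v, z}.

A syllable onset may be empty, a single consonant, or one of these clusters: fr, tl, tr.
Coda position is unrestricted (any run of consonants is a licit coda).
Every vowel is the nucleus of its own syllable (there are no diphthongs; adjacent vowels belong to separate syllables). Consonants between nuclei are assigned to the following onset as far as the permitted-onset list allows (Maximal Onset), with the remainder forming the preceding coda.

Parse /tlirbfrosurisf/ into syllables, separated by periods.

Vowels present: i, o, u, i; each is a nucleus, giving 4 syllables.
σ1/σ2 boundary: /rbfr/ — longest licit onset from the right is /fr/, leaving /rb/ as coda.
σ2/σ3 boundary: just /s/ — single C goes to the following onset.
σ3/σ4 boundary: just /r/ — single C goes to the following onset.

tlirb.fro.su.risf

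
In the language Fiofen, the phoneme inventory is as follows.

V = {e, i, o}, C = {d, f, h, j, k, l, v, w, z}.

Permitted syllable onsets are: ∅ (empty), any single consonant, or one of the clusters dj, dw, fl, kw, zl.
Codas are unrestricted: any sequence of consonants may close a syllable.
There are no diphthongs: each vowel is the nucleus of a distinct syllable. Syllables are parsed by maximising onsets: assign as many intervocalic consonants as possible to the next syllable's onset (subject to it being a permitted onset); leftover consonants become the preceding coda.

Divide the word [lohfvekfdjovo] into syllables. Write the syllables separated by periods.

Vowels present: o, e, o, o; each is a nucleus, giving 4 syllables.
/o…e/ gap (V1→V2): /hfv/; trying suffixes from longest down, /v/ is the first permitted one, so coda /hf/ | onset /v/.
/e…o/ gap (V2→V3): /kfdj/ — longest licit onset from the right is /dj/, leaving /kf/ as coda.
/o…o/ gap (V3→V4): just /v/ — single C goes to the following onset.

lohf.vekf.djo.vo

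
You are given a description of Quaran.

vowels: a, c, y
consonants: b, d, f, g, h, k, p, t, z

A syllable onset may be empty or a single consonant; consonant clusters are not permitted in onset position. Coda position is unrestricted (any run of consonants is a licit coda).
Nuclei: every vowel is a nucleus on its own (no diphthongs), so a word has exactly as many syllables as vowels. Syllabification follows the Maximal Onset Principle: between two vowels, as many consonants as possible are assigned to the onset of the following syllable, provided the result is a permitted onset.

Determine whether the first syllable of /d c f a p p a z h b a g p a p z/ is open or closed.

open

Nuclei (vowels): c, a, a, a, a → 5 syllables.
σ1/σ2 boundary: just /f/ — single C goes to the following onset.
σ2/σ3 boundary: /pp/ — longest licit onset from the right is /p/, leaving /p/ as coda.
σ3/σ4 boundary: /zhb/ splits as /zh/ + /b/ (/b/ is the longest suffix that is a licit onset).
σ4/σ5 boundary: /gp/ splits as /g/ + /p/ (/p/ is the longest suffix that is a licit onset).
So the parse is dc.fap.pazh.bag.papz.
Syllable 1 is /dc/; it ends in its nucleus with no coda, so it is open.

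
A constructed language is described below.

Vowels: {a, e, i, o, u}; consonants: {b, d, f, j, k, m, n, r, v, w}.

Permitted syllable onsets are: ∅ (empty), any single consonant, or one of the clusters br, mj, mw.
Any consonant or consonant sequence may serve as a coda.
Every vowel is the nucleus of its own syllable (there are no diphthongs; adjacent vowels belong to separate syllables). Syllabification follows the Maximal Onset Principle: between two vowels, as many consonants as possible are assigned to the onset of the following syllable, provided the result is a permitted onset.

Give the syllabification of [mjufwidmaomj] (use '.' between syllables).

The vowels are u, i, a, o — 4 nuclei, so 4 syllables.
σ1/σ2 boundary: /fw/ — longest licit onset from the right is /w/, leaving /f/ as coda.
σ2/σ3 boundary: /dm/ splits as /d/ + /m/ (/m/ is the longest suffix that is a licit onset).
σ3/σ4 boundary: no consonants, so the boundary falls immediately after /a/.

mjuf.wid.ma.omj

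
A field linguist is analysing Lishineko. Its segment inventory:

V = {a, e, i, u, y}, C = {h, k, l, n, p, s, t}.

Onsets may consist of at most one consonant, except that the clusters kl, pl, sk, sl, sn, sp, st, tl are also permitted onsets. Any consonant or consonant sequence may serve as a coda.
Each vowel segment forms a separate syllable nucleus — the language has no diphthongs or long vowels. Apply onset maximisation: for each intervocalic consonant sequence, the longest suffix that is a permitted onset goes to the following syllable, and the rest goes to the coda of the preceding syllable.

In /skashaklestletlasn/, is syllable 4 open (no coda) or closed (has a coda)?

open

Vowels present: a, a, e, e, a; each is a nucleus, giving 5 syllables.
V1 /a/ – V2 /a/: /sh/; trying suffixes from longest down, /h/ is the first permitted one, so coda /s/ | onset /h/.
V2 /a/ – V3 /e/: cluster /kl/ — /kl/ is itself a permitted onset, so the whole cluster goes right; preceding coda = ∅.
V3 /e/ – V4 /e/: cluster /stl/ — the longest permitted-onset suffix is /tl/; onset = /tl/, preceding coda = /s/.
V4 /e/ – V5 /a/: /tl/ — entire cluster is a permitted onset → onset /tl/, coda ∅.
Syllabification: skas.ha.kles.tle.tlasn.
Syllable 4 is /tle/; it ends in its nucleus with no coda, so it is open.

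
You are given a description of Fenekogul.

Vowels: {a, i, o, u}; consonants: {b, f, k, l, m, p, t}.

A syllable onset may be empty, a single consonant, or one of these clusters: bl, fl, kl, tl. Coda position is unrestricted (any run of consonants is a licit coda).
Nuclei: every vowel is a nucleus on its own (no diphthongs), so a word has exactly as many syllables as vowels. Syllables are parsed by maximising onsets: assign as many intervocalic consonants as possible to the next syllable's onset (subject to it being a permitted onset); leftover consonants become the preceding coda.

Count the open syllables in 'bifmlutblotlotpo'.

2

The vowels are i, u, o, o, o — 5 nuclei, so 5 syllables.
Between /i/ (V1) and /u/ (V2): /fml/; trying suffixes from longest down, /l/ is the first permitted one, so coda /fm/ | onset /l/.
Between /u/ (V2) and /o/ (V3): cluster /tbl/ — the longest permitted-onset suffix is /bl/; onset = /bl/, preceding coda = /t/.
Between /o/ (V3) and /o/ (V4): cluster /tl/ — /tl/ is itself a permitted onset, so the whole cluster goes right; preceding coda = ∅.
Between /o/ (V4) and /o/ (V5): cluster /tp/ — the longest permitted-onset suffix is /p/; onset = /p/, preceding coda = /t/.
Syllabification: bifm.lut.blo.tlot.po.
Classifying each syllable: /bifm/ (closed), /lut/ (closed), /blo/ (open), /tlot/ (closed), /po/ (open).
Open syllables: 2.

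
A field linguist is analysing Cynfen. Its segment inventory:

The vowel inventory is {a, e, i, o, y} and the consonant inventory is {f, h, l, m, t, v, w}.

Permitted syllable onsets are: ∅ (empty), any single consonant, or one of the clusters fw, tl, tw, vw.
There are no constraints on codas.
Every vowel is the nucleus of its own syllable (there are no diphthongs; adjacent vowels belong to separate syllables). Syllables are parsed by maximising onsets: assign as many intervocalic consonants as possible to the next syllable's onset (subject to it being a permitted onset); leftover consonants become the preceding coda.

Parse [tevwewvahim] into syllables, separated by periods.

te.vwew.va.him

The vowels are e, e, a, i — 4 nuclei, so 4 syllables.
/e…e/ gap (V1→V2): cluster /vw/ — /vw/ is itself a permitted onset, so the whole cluster goes right; preceding coda = ∅.
/e…a/ gap (V2→V3): /wv/; trying suffixes from longest down, /v/ is the first permitted one, so coda /w/ | onset /v/.
/a…i/ gap (V3→V4): just /h/ — single C goes to the following onset.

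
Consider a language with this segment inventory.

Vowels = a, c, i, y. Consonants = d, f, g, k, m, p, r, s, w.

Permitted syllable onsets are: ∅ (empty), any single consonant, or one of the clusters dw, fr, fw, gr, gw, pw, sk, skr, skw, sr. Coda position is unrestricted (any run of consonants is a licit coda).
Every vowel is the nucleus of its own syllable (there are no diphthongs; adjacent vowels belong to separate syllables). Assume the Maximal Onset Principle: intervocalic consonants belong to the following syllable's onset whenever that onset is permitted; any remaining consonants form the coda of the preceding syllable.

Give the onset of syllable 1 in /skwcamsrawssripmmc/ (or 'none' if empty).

skw

Vowels present: c, a, a, i, c; each is a nucleus, giving 5 syllables.
σ1/σ2 boundary: no consonants, so the boundary falls immediately after /c/.
σ2/σ3 boundary: /msr/ — longest licit onset from the right is /sr/, leaving /m/ as coda.
σ3/σ4 boundary: /wssr/ — longest licit onset from the right is /sr/, leaving /ws/ as coda.
σ4/σ5 boundary: cluster /pmm/ — the longest permitted-onset suffix is /m/; onset = /m/, preceding coda = /pm/.
Result: skwc.am.sraws.sripm.mc.
Syllable 1 is /skwc/: onset /skw/, nucleus /c/, coda ∅.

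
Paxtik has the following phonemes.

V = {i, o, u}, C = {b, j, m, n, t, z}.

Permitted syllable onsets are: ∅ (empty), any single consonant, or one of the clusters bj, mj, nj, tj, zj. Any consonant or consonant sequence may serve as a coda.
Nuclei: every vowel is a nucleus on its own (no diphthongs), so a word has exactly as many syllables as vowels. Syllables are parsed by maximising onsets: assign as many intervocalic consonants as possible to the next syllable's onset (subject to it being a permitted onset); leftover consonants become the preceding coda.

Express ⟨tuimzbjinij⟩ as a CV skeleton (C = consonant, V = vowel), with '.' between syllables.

Vowels present: u, i, i, i; each is a nucleus, giving 4 syllables.
/u…i/ gap (V1→V2): nothing intervenes; syllable break is V.V.
/i…i/ gap (V2→V3): /mzbj/ splits as /mz/ + /bj/ (/bj/ is the longest suffix that is a licit onset).
/i…i/ gap (V3→V4): /n/ is a single consonant, so it becomes the next onset.
Result: tu.imz.bji.nij.
Mapping each syllable to C/V: /tu/ → CV, /imz/ → VCC, /bji/ → CCV, /nij/ → CVC.

CV.VCC.CCV.CVC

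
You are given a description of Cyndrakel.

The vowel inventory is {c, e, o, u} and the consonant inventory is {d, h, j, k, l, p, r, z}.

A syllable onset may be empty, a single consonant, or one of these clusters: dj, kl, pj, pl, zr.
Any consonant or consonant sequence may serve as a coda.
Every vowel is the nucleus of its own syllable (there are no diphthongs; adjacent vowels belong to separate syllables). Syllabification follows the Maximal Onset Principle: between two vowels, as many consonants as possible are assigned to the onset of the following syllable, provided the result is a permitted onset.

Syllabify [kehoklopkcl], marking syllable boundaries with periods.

ke.ho.klop.kcl

Vowels present: e, o, o, c; each is a nucleus, giving 4 syllables.
V1 /e/ – V2 /o/: /h/ is a single consonant, so it becomes the next onset.
V2 /o/ – V3 /o/: cluster /kl/ — /kl/ is itself a permitted onset, so the whole cluster goes right; preceding coda = ∅.
V3 /o/ – V4 /c/: /pk/; trying suffixes from longest down, /k/ is the first permitted one, so coda /p/ | onset /k/.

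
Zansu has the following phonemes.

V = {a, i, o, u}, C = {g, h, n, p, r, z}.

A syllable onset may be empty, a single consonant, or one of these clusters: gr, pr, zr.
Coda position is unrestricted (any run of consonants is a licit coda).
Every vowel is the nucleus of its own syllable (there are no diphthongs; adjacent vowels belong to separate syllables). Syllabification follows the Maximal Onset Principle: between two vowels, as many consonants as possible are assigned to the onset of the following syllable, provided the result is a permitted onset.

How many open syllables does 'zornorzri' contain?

The vowels are o, o, i — 3 nuclei, so 3 syllables.
/o…o/ gap (V1→V2): /rn/ — longest licit onset from the right is /n/, leaving /r/ as coda.
/o…i/ gap (V2→V3): /rzr/; trying suffixes from longest down, /zr/ is the first permitted one, so coda /r/ | onset /zr/.
So the parse is zor.nor.zri.
Classifying each syllable: /zor/ (closed), /nor/ (closed), /zri/ (open).
Open syllables: 1.

1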